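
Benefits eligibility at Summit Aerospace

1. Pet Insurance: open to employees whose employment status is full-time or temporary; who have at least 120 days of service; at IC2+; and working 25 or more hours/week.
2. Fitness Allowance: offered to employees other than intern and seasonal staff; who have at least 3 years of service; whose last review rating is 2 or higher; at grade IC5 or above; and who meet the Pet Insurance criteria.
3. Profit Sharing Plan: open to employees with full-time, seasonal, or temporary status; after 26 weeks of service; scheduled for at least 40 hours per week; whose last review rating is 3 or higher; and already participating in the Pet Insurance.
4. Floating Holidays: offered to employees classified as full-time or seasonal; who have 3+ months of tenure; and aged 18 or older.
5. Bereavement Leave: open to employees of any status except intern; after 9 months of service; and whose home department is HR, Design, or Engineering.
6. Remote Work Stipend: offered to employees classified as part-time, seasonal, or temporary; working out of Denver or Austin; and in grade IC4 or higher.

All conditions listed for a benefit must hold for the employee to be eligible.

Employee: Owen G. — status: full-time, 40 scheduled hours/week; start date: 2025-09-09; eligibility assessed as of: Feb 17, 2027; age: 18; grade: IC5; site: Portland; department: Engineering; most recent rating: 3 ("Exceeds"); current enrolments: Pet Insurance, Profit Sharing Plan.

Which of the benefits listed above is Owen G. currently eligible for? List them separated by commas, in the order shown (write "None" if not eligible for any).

Pet Insurance, Profit Sharing Plan, Floating Holidays, Bereavement Leave

Service from 2025-09-09 to Feb 17, 2027: 526 days.
Pet Insurance — status full-time ✓; service 526 days ≥ 120 days ✓; grade IC5 ≥ IC2 ✓; 40 hrs/wk ≥ 25 ✓ → eligible.
Fitness Allowance — status full-time ✓ (not excluded); service 526 days < 3 years (≈1095 days) ✗ → not eligible.
Profit Sharing Plan — status full-time ✓; service 526 days ≥ 26 weeks (≈182 days) ✓; 40 hrs/wk ≥ 40 ✓; rating 3 ≥ 3 ✓; enrolled in Pet Insurance ✓ → eligible.
Floating Holidays — status full-time ✓; service 526 days ≥ 3 months (≈90 days) ✓; age 18 ≥ 18 ✓ → eligible.
Bereavement Leave — status full-time ✓ (not excluded); service 526 days ≥ 9 months (≈270 days) ✓; dept Engineering ✓ → eligible.
Remote Work Stipend — status full-time ✗ (requires part-time, seasonal, or temporary) → not eligible.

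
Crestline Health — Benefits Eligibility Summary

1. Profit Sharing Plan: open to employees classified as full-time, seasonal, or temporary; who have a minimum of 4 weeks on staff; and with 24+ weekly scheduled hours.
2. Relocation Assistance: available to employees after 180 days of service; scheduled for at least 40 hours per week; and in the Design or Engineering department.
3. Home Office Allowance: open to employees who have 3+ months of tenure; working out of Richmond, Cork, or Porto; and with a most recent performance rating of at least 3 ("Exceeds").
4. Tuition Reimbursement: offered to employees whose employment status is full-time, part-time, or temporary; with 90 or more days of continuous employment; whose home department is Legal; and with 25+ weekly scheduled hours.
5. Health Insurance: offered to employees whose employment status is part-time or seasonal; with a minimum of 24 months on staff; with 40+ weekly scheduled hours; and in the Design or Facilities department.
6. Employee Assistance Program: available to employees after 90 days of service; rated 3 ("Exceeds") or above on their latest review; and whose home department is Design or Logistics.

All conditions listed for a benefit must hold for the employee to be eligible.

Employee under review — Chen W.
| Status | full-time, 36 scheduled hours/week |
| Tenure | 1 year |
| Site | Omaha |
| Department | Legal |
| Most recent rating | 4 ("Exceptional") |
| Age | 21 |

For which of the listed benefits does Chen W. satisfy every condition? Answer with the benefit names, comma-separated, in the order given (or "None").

Profit Sharing Plan, Tuition Reimbursement

Profit Sharing Plan — status full-time ✓; service 1 year ≥ 4 weeks (≈28 days) ✓; 36 hrs/wk ≥ 24 ✓ → eligible.
Relocation Assistance — service 1 year ≥ 180 days ✓; 36 hrs/wk < 40 ✗ → not eligible.
Home Office Allowance — service 1 year ≥ 3 months (≈90 days) ✓; site Omaha ✗ (not Richmond, Cork, or Porto) → not eligible.
Tuition Reimbursement — status full-time ✓; service 1 year ≥ 90 days ✓; dept Legal ✓; 36 hrs/wk ≥ 25 ✓ → eligible.
Health Insurance — status full-time ✗ (requires part-time or seasonal) → not eligible.
Employee Assistance Program — service 1 year ≥ 90 days ✓; rating 4 ≥ 3 ✓; dept Legal ✗ → not eligible.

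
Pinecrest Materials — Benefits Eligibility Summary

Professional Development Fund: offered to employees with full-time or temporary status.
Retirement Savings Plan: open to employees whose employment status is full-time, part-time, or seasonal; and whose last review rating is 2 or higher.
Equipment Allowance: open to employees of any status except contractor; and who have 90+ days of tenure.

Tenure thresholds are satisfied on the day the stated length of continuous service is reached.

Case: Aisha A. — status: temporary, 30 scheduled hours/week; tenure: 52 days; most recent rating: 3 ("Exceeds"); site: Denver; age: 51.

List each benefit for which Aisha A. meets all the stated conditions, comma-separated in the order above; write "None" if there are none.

Professional Development Fund — status temporary ✓ → eligible.
Retirement Savings Plan — status temporary ✗ (requires full-time, part-time, or seasonal) → not eligible.
Equipment Allowance — status temporary ✓ (not excluded); service 52 days < 90 days ✗ → not eligible.

Professional Development Fund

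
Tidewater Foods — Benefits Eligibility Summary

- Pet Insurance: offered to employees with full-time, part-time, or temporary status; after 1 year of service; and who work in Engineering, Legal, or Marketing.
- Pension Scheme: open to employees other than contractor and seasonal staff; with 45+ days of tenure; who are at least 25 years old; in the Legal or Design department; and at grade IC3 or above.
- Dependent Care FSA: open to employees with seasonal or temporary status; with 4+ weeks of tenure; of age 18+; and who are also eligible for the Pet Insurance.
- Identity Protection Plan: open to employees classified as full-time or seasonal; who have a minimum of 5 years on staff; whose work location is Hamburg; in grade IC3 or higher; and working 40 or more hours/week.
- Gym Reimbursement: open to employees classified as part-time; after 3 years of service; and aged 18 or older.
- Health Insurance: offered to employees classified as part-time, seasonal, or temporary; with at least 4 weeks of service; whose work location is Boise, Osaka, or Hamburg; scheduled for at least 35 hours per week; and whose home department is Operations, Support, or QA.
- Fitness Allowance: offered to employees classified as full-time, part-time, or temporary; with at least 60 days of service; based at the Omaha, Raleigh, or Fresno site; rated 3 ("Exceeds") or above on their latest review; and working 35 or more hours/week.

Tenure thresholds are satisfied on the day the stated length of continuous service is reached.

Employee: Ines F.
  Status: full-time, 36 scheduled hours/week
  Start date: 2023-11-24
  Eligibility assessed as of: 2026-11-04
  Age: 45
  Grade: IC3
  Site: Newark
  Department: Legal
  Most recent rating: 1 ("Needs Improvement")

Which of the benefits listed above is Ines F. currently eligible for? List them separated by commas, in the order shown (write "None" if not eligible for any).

Service from 2023-11-24 to 2026-11-04: 1076 days.
Pet Insurance — status full-time ✓; service 1076 days ≥ 1 year (≈365 days) ✓; dept Legal ✓ → eligible.
Pension Scheme — status full-time ✓ (not excluded); service 1076 days ≥ 45 days ✓; age 45 ≥ 25 ✓; dept Legal ✓; grade IC3 ≥ IC3 ✓ → eligible.
Dependent Care FSA — status full-time ✗ (requires seasonal or temporary) → not eligible.
Identity Protection Plan — status full-time ✓; service 1076 days < 5 years (≈1825 days) ✗ → not eligible.
Gym Reimbursement — status full-time ✗ (requires part-time) → not eligible.
Health Insurance — status full-time ✗ (requires part-time, seasonal, or temporary) → not eligible.
Fitness Allowance — status full-time ✓; service 1076 days ≥ 60 days ✓; site Newark ✗ (not Omaha, Raleigh, or Fresno) → not eligible.

Pet Insurance, Pension Scheme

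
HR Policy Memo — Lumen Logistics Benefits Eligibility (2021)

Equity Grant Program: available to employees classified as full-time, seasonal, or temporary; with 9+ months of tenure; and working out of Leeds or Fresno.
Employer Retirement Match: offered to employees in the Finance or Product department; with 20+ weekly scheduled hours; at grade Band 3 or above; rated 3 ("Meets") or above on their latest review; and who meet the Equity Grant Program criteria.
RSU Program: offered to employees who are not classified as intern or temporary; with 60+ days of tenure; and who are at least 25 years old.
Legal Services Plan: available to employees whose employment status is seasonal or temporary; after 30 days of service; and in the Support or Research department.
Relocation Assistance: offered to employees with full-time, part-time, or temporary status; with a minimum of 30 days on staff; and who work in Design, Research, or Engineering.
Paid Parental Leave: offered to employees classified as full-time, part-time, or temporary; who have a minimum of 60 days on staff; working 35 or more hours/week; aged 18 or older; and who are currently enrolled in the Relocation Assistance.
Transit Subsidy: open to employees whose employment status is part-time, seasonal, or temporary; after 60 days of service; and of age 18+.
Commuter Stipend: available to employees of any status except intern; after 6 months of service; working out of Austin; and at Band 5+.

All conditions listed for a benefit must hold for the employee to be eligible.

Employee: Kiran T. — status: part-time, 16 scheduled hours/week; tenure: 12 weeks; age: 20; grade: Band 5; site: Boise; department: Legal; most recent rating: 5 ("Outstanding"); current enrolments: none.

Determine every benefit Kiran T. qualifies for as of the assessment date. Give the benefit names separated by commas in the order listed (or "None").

Transit Subsidy

Equity Grant Program — status part-time ✗ (requires full-time, seasonal, or temporary) → not eligible.
Employer Retirement Match — dept Legal ✗ → not eligible.
RSU Program — status part-time ✓ (not excluded); service 12 weeks ≥ 60 days ✓; age 20 < 25 ✗ → not eligible.
Legal Services Plan — status part-time ✗ (requires seasonal or temporary) → not eligible.
Relocation Assistance — status part-time ✓; service 12 weeks ≥ 30 days ✓; dept Legal ✗ → not eligible.
Paid Parental Leave — status part-time ✓; service 12 weeks ≥ 60 days ✓; 16 hrs/wk < 35 ✗ → not eligible.
Transit Subsidy — status part-time ✓; service 12 weeks ≥ 60 days ✓; age 20 ≥ 18 ✓ → eligible.
Commuter Stipend — status part-time ✓ (not excluded); service 12 weeks < 6 months (≈180 days) ✗ → not eligible.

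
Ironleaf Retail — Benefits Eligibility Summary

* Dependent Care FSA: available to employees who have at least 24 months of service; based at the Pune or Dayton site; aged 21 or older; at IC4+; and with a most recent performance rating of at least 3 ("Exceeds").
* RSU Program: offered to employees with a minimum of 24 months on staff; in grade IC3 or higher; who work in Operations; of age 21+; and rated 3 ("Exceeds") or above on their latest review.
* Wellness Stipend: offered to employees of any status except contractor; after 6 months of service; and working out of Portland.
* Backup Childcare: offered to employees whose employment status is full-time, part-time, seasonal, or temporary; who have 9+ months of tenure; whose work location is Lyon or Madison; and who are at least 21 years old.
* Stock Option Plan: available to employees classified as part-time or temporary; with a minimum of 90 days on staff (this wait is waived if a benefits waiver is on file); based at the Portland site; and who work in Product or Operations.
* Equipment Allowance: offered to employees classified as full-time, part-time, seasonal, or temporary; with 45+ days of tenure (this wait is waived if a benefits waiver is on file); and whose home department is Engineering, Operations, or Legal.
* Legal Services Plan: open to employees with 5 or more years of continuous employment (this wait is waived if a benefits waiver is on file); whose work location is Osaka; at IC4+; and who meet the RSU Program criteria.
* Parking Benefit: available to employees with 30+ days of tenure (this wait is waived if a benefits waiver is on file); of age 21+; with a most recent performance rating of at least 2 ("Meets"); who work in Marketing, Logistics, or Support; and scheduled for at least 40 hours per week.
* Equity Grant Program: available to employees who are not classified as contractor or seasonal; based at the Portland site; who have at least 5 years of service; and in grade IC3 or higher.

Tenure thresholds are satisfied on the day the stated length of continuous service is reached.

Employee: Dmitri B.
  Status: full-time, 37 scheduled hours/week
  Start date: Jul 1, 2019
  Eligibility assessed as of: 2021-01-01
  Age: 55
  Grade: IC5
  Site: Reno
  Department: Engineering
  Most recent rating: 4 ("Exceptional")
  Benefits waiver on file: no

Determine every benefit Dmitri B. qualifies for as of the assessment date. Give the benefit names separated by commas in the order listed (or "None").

Service from Jul 1, 2019 to 2021-01-01: 550 days.
Dependent Care FSA — service 550 days < 24 months (≈720 days) ✗ → not eligible.
RSU Program — service 550 days < 24 months (≈720 days) ✗ → not eligible.
Wellness Stipend — status full-time ✓ (not excluded); service 550 days ≥ 6 months (≈180 days) ✓; site Reno ✗ (not Portland) → not eligible.
Backup Childcare — status full-time ✓; service 550 days ≥ 9 months (≈270 days) ✓; site Reno ✗ (not Lyon or Madison) → not eligible.
Stock Option Plan — status full-time ✗ (requires part-time or temporary) → not eligible.
Equipment Allowance — status full-time ✓; no waiver, service 550 days ≥ 45 days ✓; dept Engineering ✓ → eligible.
Legal Services Plan — no waiver, service 550 days < 5 years (≈1825 days) ✗ → not eligible.
Parking Benefit — no waiver, service 550 days ≥ 30 days ✓; age 55 ≥ 21 ✓; rating 4 ≥ 2 ✓; dept Engineering ✗ → not eligible.
Equity Grant Program — status full-time ✓ (not excluded); site Reno ✗ (not Portland) → not eligible.

Equipment Allowance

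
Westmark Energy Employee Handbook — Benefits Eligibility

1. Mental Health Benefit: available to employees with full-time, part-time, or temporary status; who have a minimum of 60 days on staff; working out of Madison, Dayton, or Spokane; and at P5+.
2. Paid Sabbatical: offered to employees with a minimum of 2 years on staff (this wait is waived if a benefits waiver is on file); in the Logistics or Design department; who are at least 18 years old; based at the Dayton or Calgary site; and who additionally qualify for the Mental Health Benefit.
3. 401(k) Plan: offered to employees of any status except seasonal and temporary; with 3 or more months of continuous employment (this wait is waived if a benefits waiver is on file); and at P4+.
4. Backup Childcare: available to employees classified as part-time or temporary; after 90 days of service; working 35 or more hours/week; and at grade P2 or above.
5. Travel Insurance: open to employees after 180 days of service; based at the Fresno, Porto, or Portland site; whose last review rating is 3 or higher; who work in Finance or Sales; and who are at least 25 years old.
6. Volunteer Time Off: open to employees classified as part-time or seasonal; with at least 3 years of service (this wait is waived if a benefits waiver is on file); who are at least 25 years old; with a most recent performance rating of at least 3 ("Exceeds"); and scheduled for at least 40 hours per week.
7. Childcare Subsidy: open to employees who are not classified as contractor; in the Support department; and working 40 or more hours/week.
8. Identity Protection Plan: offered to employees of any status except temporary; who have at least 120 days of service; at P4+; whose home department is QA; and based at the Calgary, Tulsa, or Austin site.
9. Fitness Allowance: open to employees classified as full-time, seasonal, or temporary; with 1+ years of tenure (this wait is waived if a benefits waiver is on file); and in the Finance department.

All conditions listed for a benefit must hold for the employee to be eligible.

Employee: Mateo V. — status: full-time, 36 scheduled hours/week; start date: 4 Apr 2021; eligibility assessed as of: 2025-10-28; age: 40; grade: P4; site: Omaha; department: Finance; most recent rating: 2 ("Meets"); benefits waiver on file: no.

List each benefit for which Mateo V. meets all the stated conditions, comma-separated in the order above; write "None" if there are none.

Service from 4 Apr 2021 to 2025-10-28: 1668 days.
Mental Health Benefit — status full-time ✓; service 1668 days ≥ 60 days ✓; site Omaha ✗ (not Madison, Dayton, or Spokane) → not eligible.
Paid Sabbatical — no waiver, service 1668 days ≥ 2 years (≈730 days) ✓; dept Finance ✗ → not eligible.
401(k) Plan — status full-time ✓ (not excluded); no waiver, service 1668 days ≥ 3 months (≈90 days) ✓; grade P4 ≥ P4 ✓ → eligible.
Backup Childcare — status full-time ✗ (requires part-time or temporary) → not eligible.
Travel Insurance — service 1668 days ≥ 180 days ✓; site Omaha ✗ (not Fresno, Porto, or Portland) → not eligible.
Volunteer Time Off — status full-time ✗ (requires part-time or seasonal) → not eligible.
Childcare Subsidy — status full-time ✓ (not excluded); dept Finance ✗ → not eligible.
Identity Protection Plan — status full-time ✓ (not excluded); service 1668 days ≥ 120 days ✓; grade P4 ≥ P4 ✓; dept Finance ✗ → not eligible.
Fitness Allowance — status full-time ✓; no waiver, service 1668 days ≥ 1 year (≈365 days) ✓; dept Finance ✓ → eligible.

401(k) Plan, Fitness Allowance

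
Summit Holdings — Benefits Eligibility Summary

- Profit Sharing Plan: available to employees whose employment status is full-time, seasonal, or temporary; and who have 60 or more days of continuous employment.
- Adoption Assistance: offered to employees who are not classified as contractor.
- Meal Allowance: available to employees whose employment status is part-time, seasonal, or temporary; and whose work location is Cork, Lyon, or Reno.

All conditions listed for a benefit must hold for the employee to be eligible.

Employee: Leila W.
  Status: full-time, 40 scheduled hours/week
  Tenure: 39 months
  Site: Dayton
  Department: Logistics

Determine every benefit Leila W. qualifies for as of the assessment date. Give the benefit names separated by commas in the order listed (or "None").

Profit Sharing Plan — status full-time ✓; service 39 months ≥ 60 days ✓ → eligible.
Adoption Assistance — status full-time ✓ (not excluded) → eligible.
Meal Allowance — status full-time ✗ (requires part-time, seasonal, or temporary) → not eligible.

Profit Sharing Plan, Adoption Assistance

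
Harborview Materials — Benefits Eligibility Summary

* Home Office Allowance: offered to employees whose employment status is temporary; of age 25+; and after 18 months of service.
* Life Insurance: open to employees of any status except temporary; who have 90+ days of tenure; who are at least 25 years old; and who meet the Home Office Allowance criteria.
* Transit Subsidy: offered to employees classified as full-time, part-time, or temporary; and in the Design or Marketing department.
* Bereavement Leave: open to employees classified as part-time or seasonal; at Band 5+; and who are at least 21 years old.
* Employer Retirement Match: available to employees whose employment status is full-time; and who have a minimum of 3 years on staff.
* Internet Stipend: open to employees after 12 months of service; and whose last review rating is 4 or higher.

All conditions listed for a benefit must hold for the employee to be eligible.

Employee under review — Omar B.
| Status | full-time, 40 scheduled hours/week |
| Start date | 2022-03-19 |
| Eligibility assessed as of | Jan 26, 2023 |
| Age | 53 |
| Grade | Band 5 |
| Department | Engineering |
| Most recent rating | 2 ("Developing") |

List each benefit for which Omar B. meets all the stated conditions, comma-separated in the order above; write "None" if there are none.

Service from 2022-03-19 to Jan 26, 2023: 313 days.
Home Office Allowance — status full-time ✗ (requires temporary) → not eligible.
Life Insurance — status full-time ✓ (not excluded); service 313 days ≥ 90 days ✓; age 53 ≥ 25 ✓; not eligible for Home Office Allowance ✗ → not eligible.
Transit Subsidy — status full-time ✓; dept Engineering ✗ → not eligible.
Bereavement Leave — status full-time ✗ (requires part-time or seasonal) → not eligible.
Employer Retirement Match — status full-time ✓; service 313 days < 3 years (≈1095 days) ✗ → not eligible.
Internet Stipend — service 313 days < 12 months (≈360 days) ✗ → not eligible.

None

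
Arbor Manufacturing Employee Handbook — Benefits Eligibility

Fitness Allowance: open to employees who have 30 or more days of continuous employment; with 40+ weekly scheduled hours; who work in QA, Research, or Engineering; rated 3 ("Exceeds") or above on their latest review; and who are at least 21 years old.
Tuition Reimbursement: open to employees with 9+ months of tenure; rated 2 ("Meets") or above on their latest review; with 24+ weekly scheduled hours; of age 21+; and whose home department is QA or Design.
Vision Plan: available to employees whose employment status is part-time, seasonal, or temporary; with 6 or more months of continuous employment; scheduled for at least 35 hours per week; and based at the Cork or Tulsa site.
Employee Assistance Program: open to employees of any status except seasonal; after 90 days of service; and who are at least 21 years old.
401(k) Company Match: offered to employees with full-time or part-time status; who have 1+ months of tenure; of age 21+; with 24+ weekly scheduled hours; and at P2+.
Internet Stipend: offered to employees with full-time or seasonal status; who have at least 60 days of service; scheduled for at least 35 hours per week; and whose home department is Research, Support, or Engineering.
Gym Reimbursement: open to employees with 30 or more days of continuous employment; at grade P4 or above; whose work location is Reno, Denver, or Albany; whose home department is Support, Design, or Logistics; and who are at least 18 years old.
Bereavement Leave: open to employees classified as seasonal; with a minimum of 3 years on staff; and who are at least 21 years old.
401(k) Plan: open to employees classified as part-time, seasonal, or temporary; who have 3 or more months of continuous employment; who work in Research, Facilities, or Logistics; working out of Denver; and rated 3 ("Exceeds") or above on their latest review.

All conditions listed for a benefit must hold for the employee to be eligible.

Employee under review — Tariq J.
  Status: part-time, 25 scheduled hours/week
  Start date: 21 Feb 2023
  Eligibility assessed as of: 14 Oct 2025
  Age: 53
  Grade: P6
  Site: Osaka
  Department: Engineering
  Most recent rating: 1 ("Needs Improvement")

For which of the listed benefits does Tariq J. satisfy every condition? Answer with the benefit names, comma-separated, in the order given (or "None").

Service from 21 Feb 2023 to 14 Oct 2025: 966 days.
Fitness Allowance — service 966 days ≥ 30 days ✓; 25 hrs/wk < 40 ✗ → not eligible.
Tuition Reimbursement — service 966 days ≥ 9 months (≈270 days) ✓; rating 1 < 2 ✗ → not eligible.
Vision Plan — status part-time ✓; service 966 days ≥ 6 months (≈180 days) ✓; 25 hrs/wk < 35 ✗ → not eligible.
Employee Assistance Program — status part-time ✓ (not excluded); service 966 days ≥ 90 days ✓; age 53 ≥ 21 ✓ → eligible.
401(k) Company Match — status part-time ✓; service 966 days ≥ 1 month (≈30 days) ✓; age 53 ≥ 21 ✓; 25 hrs/wk ≥ 24 ✓; grade P6 ≥ P2 ✓ → eligible.
Internet Stipend — status part-time ✗ (requires full-time or seasonal) → not eligible.
Gym Reimbursement — service 966 days ≥ 30 days ✓; grade P6 ≥ P4 ✓; site Osaka ✗ (not Reno, Denver, or Albany) → not eligible.
Bereavement Leave — status part-time ✗ (requires seasonal) → not eligible.
401(k) Plan — status part-time ✓; service 966 days ≥ 3 months (≈90 days) ✓; dept Engineering ✗ → not eligible.

Employee Assistance Program, 401(k) Company Match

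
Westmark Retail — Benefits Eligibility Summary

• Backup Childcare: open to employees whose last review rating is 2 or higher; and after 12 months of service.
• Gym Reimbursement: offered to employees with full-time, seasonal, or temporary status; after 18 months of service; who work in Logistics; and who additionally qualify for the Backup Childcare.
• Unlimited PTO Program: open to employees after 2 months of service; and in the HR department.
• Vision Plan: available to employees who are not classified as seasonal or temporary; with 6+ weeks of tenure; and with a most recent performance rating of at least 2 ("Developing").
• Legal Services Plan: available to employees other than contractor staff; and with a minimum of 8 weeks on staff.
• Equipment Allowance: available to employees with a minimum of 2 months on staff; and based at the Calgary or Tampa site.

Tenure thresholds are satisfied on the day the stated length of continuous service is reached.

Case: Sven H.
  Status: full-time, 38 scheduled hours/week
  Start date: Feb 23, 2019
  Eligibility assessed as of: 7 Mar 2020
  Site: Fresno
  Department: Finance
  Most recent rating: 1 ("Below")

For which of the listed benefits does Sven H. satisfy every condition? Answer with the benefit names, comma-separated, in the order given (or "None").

Service from Feb 23, 2019 to 7 Mar 2020: 378 days.
Backup Childcare — rating 1 < 2 ✗ → not eligible.
Gym Reimbursement — status full-time ✓; service 378 days < 18 months (≈540 days) ✗ → not eligible.
Unlimited PTO Program — service 378 days ≥ 2 months (≈60 days) ✓; dept Finance ✗ → not eligible.
Vision Plan — status full-time ✓ (not excluded); service 378 days ≥ 6 weeks (≈42 days) ✓; rating 1 < 2 ✗ → not eligible.
Legal Services Plan — status full-time ✓ (not excluded); service 378 days ≥ 8 weeks (≈56 days) ✓ → eligible.
Equipment Allowance — service 378 days ≥ 2 months (≈60 days) ✓; site Fresno ✗ (not Calgary or Tampa) → not eligible.

Legal Services Plan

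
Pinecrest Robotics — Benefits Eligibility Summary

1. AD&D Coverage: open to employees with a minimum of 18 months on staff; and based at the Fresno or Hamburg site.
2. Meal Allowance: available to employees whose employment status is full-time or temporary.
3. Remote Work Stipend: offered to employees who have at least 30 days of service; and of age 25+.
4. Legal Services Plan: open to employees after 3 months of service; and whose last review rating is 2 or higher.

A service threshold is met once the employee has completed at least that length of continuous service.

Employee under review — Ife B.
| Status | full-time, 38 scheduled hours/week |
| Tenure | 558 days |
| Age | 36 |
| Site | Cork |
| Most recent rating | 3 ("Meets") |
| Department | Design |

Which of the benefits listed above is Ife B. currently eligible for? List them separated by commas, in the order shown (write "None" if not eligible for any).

AD&D Coverage — service 558 days ≥ 18 months (≈540 days) ✓; site Cork ✗ (not Fresno or Hamburg) → not eligible.
Meal Allowance — status full-time ✓ → eligible.
Remote Work Stipend — service 558 days ≥ 30 days ✓; age 36 ≥ 25 ✓ → eligible.
Legal Services Plan — service 558 days ≥ 3 months (≈90 days) ✓; rating 3 ≥ 2 ✓ → eligible.

Meal Allowance, Remote Work Stipend, Legal Services Plan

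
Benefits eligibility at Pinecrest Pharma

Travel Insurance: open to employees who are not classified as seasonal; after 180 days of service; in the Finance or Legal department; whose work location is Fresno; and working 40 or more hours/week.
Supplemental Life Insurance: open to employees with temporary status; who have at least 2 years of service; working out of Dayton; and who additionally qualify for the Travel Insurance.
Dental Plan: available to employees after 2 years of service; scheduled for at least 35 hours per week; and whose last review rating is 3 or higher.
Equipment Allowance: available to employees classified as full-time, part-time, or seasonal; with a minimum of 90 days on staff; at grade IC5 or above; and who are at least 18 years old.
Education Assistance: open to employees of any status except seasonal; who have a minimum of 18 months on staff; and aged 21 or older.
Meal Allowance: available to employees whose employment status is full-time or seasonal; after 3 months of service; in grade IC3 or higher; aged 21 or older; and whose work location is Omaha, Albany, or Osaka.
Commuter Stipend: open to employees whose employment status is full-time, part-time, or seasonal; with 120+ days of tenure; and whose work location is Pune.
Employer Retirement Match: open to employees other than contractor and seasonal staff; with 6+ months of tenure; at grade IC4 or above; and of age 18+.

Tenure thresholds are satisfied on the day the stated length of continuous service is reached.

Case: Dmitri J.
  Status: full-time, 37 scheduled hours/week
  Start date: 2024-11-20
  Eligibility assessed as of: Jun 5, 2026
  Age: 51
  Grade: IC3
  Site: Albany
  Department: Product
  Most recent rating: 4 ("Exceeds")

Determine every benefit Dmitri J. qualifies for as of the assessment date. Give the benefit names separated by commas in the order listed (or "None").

Education Assistance, Meal Allowance

Service from 2024-11-20 to Jun 5, 2026: 562 days.
Travel Insurance — status full-time ✓ (not excluded); service 562 days ≥ 180 days ✓; dept Product ✗ → not eligible.
Supplemental Life Insurance — status full-time ✗ (requires temporary) → not eligible.
Dental Plan — service 562 days < 2 years (≈730 days) ✗ → not eligible.
Equipment Allowance — status full-time ✓; service 562 days ≥ 90 days ✓; grade IC3 < IC5 ✗ → not eligible.
Education Assistance — status full-time ✓ (not excluded); service 562 days ≥ 18 months (≈540 days) ✓; age 51 ≥ 21 ✓ → eligible.
Meal Allowance — status full-time ✓; service 562 days ≥ 3 months (≈90 days) ✓; grade IC3 ≥ IC3 ✓; age 51 ≥ 21 ✓; site Albany ✓ → eligible.
Commuter Stipend — status full-time ✓; service 562 days ≥ 120 days ✓; site Albany ✗ (not Pune) → not eligible.
Employer Retirement Match — status full-time ✓ (not excluded); service 562 days ≥ 6 months (≈180 days) ✓; grade IC3 < IC4 ✗ → not eligible.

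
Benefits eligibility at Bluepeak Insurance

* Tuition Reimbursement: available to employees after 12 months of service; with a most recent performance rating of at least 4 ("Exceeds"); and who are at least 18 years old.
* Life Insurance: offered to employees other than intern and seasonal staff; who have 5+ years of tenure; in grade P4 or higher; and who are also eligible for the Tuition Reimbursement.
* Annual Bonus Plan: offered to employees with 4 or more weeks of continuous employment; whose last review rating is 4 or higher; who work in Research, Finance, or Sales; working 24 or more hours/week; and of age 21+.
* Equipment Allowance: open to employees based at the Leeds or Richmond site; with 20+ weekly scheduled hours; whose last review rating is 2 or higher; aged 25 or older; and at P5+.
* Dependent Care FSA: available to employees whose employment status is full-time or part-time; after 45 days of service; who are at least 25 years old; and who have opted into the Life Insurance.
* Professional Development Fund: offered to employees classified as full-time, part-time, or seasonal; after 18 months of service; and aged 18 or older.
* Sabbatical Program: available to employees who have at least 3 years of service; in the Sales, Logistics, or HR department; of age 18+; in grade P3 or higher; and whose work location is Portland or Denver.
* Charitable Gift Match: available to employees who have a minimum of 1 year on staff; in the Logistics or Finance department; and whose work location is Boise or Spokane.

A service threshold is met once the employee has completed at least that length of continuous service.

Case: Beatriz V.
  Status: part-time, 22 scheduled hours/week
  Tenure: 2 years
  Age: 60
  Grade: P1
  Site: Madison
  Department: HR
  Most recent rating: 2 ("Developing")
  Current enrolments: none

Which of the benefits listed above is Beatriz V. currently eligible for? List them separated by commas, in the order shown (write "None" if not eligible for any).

Professional Development Fund

Tuition Reimbursement — service 2 years ≥ 12 months (≈360 days) ✓; rating 2 < 4 ✗ → not eligible.
Life Insurance — status part-time ✓ (not excluded); service 2 years < 5 years ✗ → not eligible.
Annual Bonus Plan — service 2 years ≥ 4 weeks (≈28 days) ✓; rating 2 < 4 ✗ → not eligible.
Equipment Allowance — site Madison ✗ (not Leeds or Richmond) → not eligible.
Dependent Care FSA — status part-time ✓; service 2 years ≥ 45 days ✓; age 60 ≥ 25 ✓; not enrolled in Life Insurance ✗ → not eligible.
Professional Development Fund — status part-time ✓; service 2 years ≥ 18 months (≈540 days) ✓; age 60 ≥ 18 ✓ → eligible.
Sabbatical Program — service 2 years < 3 years ✗ → not eligible.
Charitable Gift Match — service 2 years ≥ 1 year ✓; dept HR ✗ → not eligible.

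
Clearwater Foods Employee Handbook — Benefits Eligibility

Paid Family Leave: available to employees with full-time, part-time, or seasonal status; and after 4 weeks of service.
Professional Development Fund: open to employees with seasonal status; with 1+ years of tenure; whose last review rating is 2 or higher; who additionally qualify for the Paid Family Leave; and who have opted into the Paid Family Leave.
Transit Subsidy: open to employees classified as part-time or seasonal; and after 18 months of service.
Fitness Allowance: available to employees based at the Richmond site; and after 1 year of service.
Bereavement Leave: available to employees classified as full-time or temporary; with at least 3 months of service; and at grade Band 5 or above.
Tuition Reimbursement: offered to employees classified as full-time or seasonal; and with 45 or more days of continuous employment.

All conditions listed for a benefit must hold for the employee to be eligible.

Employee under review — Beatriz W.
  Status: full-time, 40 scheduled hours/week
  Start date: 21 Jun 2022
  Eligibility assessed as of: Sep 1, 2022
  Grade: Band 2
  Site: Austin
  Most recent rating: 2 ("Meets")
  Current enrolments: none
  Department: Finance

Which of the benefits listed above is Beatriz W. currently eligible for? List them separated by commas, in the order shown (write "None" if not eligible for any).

Paid Family Leave, Tuition Reimbursement

Service from 21 Jun 2022 to Sep 1, 2022: 72 days.
Paid Family Leave — status full-time ✓; service 72 days ≥ 4 weeks (≈28 days) ✓ → eligible.
Professional Development Fund — status full-time ✗ (requires seasonal) → not eligible.
Transit Subsidy — status full-time ✗ (requires part-time or seasonal) → not eligible.
Fitness Allowance — site Austin ✗ (not Richmond) → not eligible.
Bereavement Leave — status full-time ✓; service 72 days < 3 months (≈90 days) ✗ → not eligible.
Tuition Reimbursement — status full-time ✓; service 72 days ≥ 45 days ✓ → eligible.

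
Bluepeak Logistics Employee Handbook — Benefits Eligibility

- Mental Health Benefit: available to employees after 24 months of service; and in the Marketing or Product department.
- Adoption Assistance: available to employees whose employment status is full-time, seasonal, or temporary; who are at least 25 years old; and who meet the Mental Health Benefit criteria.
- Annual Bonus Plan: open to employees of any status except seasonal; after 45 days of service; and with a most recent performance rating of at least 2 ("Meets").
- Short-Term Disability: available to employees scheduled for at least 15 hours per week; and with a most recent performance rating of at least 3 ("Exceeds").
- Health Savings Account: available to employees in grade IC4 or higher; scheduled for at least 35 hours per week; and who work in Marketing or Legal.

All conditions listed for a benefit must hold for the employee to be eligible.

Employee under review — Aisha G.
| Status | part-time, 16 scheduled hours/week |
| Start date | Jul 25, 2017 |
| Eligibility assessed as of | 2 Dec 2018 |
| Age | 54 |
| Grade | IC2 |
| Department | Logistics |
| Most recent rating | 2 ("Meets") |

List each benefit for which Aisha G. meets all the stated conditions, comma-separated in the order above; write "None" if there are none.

Annual Bonus Plan

Service from Jul 25, 2017 to 2 Dec 2018: 495 days.
Mental Health Benefit — service 495 days < 24 months (≈720 days) ✗ → not eligible.
Adoption Assistance — status part-time ✗ (requires full-time, seasonal, or temporary) → not eligible.
Annual Bonus Plan — status part-time ✓ (not excluded); service 495 days ≥ 45 days ✓; rating 2 ≥ 2 ✓ → eligible.
Short-Term Disability — 16 hrs/wk ≥ 15 ✓; rating 2 < 3 ✗ → not eligible.
Health Savings Account — grade IC2 < IC4 ✗ → not eligible.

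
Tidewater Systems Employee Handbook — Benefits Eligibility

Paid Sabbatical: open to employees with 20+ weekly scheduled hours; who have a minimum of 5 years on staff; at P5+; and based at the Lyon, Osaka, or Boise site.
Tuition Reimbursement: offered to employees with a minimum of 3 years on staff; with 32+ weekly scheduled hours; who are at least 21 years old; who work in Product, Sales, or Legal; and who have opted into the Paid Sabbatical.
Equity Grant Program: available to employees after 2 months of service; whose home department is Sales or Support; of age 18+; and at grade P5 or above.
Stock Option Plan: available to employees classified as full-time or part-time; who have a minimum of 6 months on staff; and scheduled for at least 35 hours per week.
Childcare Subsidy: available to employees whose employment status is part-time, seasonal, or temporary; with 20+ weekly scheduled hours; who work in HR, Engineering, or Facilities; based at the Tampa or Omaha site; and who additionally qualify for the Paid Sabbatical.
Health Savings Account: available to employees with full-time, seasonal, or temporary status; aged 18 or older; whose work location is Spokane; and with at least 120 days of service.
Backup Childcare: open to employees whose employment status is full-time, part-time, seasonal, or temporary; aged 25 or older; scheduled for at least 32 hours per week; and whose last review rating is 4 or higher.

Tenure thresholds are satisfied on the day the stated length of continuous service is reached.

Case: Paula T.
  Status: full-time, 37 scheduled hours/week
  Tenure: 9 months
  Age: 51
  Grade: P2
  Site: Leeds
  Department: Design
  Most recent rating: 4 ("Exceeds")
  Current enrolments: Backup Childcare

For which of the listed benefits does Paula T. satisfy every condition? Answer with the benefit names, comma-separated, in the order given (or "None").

Stock Option Plan, Backup Childcare

Paid Sabbatical — 37 hrs/wk ≥ 20 ✓; service 9 months < 5 years (≈1825 days) ✗ → not eligible.
Tuition Reimbursement — service 9 months < 3 years (≈1095 days) ✗ → not eligible.
Equity Grant Program — service 9 months ≥ 2 months ✓; dept Design ✗ → not eligible.
Stock Option Plan — status full-time ✓; service 9 months ≥ 6 months ✓; 37 hrs/wk ≥ 35 ✓ → eligible.
Childcare Subsidy — status full-time ✗ (requires part-time, seasonal, or temporary) → not eligible.
Health Savings Account — status full-time ✓; age 51 ≥ 18 ✓; site Leeds ✗ (not Spokane) → not eligible.
Backup Childcare — status full-time ✓; age 51 ≥ 25 ✓; 37 hrs/wk ≥ 32 ✓; rating 4 ≥ 4 ✓ → eligible.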